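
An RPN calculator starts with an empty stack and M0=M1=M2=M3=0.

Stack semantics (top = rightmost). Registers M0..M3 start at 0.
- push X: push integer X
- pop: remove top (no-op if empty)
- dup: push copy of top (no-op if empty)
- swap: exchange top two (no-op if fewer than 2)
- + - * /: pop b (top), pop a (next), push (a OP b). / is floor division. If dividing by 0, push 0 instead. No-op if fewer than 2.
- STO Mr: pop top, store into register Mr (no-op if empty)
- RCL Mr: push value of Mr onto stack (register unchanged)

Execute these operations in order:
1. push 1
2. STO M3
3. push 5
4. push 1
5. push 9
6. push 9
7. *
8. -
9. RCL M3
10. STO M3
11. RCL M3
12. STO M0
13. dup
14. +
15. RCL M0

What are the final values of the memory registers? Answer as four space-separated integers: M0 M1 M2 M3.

Answer: 1 0 0 1

Derivation:
After op 1 (push 1): stack=[1] mem=[0,0,0,0]
After op 2 (STO M3): stack=[empty] mem=[0,0,0,1]
After op 3 (push 5): stack=[5] mem=[0,0,0,1]
After op 4 (push 1): stack=[5,1] mem=[0,0,0,1]
After op 5 (push 9): stack=[5,1,9] mem=[0,0,0,1]
After op 6 (push 9): stack=[5,1,9,9] mem=[0,0,0,1]
After op 7 (*): stack=[5,1,81] mem=[0,0,0,1]
After op 8 (-): stack=[5,-80] mem=[0,0,0,1]
After op 9 (RCL M3): stack=[5,-80,1] mem=[0,0,0,1]
After op 10 (STO M3): stack=[5,-80] mem=[0,0,0,1]
After op 11 (RCL M3): stack=[5,-80,1] mem=[0,0,0,1]
After op 12 (STO M0): stack=[5,-80] mem=[1,0,0,1]
After op 13 (dup): stack=[5,-80,-80] mem=[1,0,0,1]
After op 14 (+): stack=[5,-160] mem=[1,0,0,1]
After op 15 (RCL M0): stack=[5,-160,1] mem=[1,0,0,1]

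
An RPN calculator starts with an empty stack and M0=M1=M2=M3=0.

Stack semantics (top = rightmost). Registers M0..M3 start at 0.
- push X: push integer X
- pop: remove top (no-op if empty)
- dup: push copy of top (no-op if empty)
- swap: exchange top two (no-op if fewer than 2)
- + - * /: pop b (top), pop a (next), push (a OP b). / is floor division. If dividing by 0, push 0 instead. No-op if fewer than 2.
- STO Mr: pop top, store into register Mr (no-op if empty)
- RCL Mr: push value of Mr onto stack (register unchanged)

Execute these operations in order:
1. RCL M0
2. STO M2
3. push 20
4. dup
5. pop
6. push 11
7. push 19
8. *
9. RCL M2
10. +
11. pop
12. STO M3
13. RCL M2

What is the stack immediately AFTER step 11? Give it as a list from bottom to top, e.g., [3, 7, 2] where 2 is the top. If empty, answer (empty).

After op 1 (RCL M0): stack=[0] mem=[0,0,0,0]
After op 2 (STO M2): stack=[empty] mem=[0,0,0,0]
After op 3 (push 20): stack=[20] mem=[0,0,0,0]
After op 4 (dup): stack=[20,20] mem=[0,0,0,0]
After op 5 (pop): stack=[20] mem=[0,0,0,0]
After op 6 (push 11): stack=[20,11] mem=[0,0,0,0]
After op 7 (push 19): stack=[20,11,19] mem=[0,0,0,0]
After op 8 (*): stack=[20,209] mem=[0,0,0,0]
After op 9 (RCL M2): stack=[20,209,0] mem=[0,0,0,0]
After op 10 (+): stack=[20,209] mem=[0,0,0,0]
After op 11 (pop): stack=[20] mem=[0,0,0,0]

[20]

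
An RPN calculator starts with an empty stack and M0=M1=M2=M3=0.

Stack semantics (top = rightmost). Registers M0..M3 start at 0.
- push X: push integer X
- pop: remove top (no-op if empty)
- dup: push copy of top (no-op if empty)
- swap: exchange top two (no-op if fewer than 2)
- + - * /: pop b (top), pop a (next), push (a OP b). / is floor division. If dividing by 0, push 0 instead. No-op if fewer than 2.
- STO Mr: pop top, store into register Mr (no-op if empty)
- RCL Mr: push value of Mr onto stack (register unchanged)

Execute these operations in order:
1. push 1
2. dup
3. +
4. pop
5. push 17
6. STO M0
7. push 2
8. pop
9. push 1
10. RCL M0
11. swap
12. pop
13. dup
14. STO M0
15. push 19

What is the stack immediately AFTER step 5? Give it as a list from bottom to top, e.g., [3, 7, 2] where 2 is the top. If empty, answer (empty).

After op 1 (push 1): stack=[1] mem=[0,0,0,0]
After op 2 (dup): stack=[1,1] mem=[0,0,0,0]
After op 3 (+): stack=[2] mem=[0,0,0,0]
After op 4 (pop): stack=[empty] mem=[0,0,0,0]
After op 5 (push 17): stack=[17] mem=[0,0,0,0]

[17]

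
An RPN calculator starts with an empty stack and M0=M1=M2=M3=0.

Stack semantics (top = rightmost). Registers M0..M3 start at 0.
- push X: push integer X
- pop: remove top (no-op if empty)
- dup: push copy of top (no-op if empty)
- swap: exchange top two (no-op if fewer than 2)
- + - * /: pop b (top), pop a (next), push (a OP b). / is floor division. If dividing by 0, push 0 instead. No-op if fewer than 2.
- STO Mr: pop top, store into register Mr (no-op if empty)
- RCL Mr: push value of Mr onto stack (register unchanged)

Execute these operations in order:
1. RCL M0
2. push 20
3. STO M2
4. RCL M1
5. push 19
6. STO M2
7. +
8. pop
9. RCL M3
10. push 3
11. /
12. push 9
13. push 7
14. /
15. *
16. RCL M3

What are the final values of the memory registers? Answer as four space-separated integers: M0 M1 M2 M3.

Answer: 0 0 19 0

Derivation:
After op 1 (RCL M0): stack=[0] mem=[0,0,0,0]
After op 2 (push 20): stack=[0,20] mem=[0,0,0,0]
After op 3 (STO M2): stack=[0] mem=[0,0,20,0]
After op 4 (RCL M1): stack=[0,0] mem=[0,0,20,0]
After op 5 (push 19): stack=[0,0,19] mem=[0,0,20,0]
After op 6 (STO M2): stack=[0,0] mem=[0,0,19,0]
After op 7 (+): stack=[0] mem=[0,0,19,0]
After op 8 (pop): stack=[empty] mem=[0,0,19,0]
After op 9 (RCL M3): stack=[0] mem=[0,0,19,0]
After op 10 (push 3): stack=[0,3] mem=[0,0,19,0]
After op 11 (/): stack=[0] mem=[0,0,19,0]
After op 12 (push 9): stack=[0,9] mem=[0,0,19,0]
After op 13 (push 7): stack=[0,9,7] mem=[0,0,19,0]
After op 14 (/): stack=[0,1] mem=[0,0,19,0]
After op 15 (*): stack=[0] mem=[0,0,19,0]
After op 16 (RCL M3): stack=[0,0] mem=[0,0,19,0]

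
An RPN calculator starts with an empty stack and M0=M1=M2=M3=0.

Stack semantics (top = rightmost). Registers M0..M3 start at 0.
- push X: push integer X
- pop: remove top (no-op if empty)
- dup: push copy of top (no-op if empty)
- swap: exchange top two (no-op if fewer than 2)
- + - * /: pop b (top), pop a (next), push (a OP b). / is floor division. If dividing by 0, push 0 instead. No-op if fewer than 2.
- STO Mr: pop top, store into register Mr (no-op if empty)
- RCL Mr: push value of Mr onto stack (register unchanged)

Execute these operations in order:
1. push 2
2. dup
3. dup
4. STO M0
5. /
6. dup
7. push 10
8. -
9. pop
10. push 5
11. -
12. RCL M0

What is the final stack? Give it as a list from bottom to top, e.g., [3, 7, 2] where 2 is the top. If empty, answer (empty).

After op 1 (push 2): stack=[2] mem=[0,0,0,0]
After op 2 (dup): stack=[2,2] mem=[0,0,0,0]
After op 3 (dup): stack=[2,2,2] mem=[0,0,0,0]
After op 4 (STO M0): stack=[2,2] mem=[2,0,0,0]
After op 5 (/): stack=[1] mem=[2,0,0,0]
After op 6 (dup): stack=[1,1] mem=[2,0,0,0]
After op 7 (push 10): stack=[1,1,10] mem=[2,0,0,0]
After op 8 (-): stack=[1,-9] mem=[2,0,0,0]
After op 9 (pop): stack=[1] mem=[2,0,0,0]
After op 10 (push 5): stack=[1,5] mem=[2,0,0,0]
After op 11 (-): stack=[-4] mem=[2,0,0,0]
After op 12 (RCL M0): stack=[-4,2] mem=[2,0,0,0]

Answer: [-4, 2]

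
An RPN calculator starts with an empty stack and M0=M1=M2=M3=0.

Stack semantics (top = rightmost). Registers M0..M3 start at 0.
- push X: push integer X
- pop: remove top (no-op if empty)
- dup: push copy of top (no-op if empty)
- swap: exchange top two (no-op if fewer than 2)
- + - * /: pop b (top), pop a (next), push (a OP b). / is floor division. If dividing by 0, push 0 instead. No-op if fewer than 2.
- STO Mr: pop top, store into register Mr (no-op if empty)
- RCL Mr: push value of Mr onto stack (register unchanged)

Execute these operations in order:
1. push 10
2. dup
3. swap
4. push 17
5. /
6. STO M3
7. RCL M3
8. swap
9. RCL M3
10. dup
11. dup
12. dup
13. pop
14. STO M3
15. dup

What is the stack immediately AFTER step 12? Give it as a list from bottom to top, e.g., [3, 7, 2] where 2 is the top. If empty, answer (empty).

After op 1 (push 10): stack=[10] mem=[0,0,0,0]
After op 2 (dup): stack=[10,10] mem=[0,0,0,0]
After op 3 (swap): stack=[10,10] mem=[0,0,0,0]
After op 4 (push 17): stack=[10,10,17] mem=[0,0,0,0]
After op 5 (/): stack=[10,0] mem=[0,0,0,0]
After op 6 (STO M3): stack=[10] mem=[0,0,0,0]
After op 7 (RCL M3): stack=[10,0] mem=[0,0,0,0]
After op 8 (swap): stack=[0,10] mem=[0,0,0,0]
After op 9 (RCL M3): stack=[0,10,0] mem=[0,0,0,0]
After op 10 (dup): stack=[0,10,0,0] mem=[0,0,0,0]
After op 11 (dup): stack=[0,10,0,0,0] mem=[0,0,0,0]
After op 12 (dup): stack=[0,10,0,0,0,0] mem=[0,0,0,0]

[0, 10, 0, 0, 0, 0]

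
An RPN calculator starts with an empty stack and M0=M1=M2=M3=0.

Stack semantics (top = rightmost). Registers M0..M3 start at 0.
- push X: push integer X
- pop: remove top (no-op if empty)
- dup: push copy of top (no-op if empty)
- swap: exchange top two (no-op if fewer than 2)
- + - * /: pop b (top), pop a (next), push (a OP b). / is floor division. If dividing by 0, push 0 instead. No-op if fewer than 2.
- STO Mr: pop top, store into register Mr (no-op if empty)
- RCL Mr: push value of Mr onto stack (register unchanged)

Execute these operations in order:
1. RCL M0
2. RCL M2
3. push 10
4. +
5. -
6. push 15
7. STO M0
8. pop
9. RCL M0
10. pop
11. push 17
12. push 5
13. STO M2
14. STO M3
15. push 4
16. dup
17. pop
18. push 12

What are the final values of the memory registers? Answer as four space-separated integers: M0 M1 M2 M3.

After op 1 (RCL M0): stack=[0] mem=[0,0,0,0]
After op 2 (RCL M2): stack=[0,0] mem=[0,0,0,0]
After op 3 (push 10): stack=[0,0,10] mem=[0,0,0,0]
After op 4 (+): stack=[0,10] mem=[0,0,0,0]
After op 5 (-): stack=[-10] mem=[0,0,0,0]
After op 6 (push 15): stack=[-10,15] mem=[0,0,0,0]
After op 7 (STO M0): stack=[-10] mem=[15,0,0,0]
After op 8 (pop): stack=[empty] mem=[15,0,0,0]
After op 9 (RCL M0): stack=[15] mem=[15,0,0,0]
After op 10 (pop): stack=[empty] mem=[15,0,0,0]
After op 11 (push 17): stack=[17] mem=[15,0,0,0]
After op 12 (push 5): stack=[17,5] mem=[15,0,0,0]
After op 13 (STO M2): stack=[17] mem=[15,0,5,0]
After op 14 (STO M3): stack=[empty] mem=[15,0,5,17]
After op 15 (push 4): stack=[4] mem=[15,0,5,17]
After op 16 (dup): stack=[4,4] mem=[15,0,5,17]
After op 17 (pop): stack=[4] mem=[15,0,5,17]
After op 18 (push 12): stack=[4,12] mem=[15,0,5,17]

Answer: 15 0 5 17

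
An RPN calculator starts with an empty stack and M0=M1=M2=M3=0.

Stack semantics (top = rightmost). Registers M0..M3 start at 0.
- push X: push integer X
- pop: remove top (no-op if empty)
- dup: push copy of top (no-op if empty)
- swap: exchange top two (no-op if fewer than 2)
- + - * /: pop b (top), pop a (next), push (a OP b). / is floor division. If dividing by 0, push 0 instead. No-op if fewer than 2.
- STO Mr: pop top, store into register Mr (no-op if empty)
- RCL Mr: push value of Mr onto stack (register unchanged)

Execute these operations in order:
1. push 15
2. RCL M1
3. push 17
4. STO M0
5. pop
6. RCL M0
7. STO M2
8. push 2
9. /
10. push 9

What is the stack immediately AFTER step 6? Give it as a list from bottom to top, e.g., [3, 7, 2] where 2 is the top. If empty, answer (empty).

After op 1 (push 15): stack=[15] mem=[0,0,0,0]
After op 2 (RCL M1): stack=[15,0] mem=[0,0,0,0]
After op 3 (push 17): stack=[15,0,17] mem=[0,0,0,0]
After op 4 (STO M0): stack=[15,0] mem=[17,0,0,0]
After op 5 (pop): stack=[15] mem=[17,0,0,0]
After op 6 (RCL M0): stack=[15,17] mem=[17,0,0,0]

[15, 17]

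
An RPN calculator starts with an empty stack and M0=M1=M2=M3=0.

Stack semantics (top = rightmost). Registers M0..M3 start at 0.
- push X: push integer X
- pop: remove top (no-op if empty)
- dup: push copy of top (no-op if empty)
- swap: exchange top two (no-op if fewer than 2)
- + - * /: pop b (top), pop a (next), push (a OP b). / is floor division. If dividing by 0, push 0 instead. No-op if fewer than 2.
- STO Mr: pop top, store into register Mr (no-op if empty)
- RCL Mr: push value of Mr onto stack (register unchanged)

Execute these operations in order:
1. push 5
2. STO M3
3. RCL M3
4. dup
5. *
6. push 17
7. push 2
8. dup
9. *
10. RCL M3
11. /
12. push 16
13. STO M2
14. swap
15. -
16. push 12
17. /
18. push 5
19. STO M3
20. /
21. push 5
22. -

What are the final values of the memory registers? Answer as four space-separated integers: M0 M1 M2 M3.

Answer: 0 0 16 5

Derivation:
After op 1 (push 5): stack=[5] mem=[0,0,0,0]
After op 2 (STO M3): stack=[empty] mem=[0,0,0,5]
After op 3 (RCL M3): stack=[5] mem=[0,0,0,5]
After op 4 (dup): stack=[5,5] mem=[0,0,0,5]
After op 5 (*): stack=[25] mem=[0,0,0,5]
After op 6 (push 17): stack=[25,17] mem=[0,0,0,5]
After op 7 (push 2): stack=[25,17,2] mem=[0,0,0,5]
After op 8 (dup): stack=[25,17,2,2] mem=[0,0,0,5]
After op 9 (*): stack=[25,17,4] mem=[0,0,0,5]
After op 10 (RCL M3): stack=[25,17,4,5] mem=[0,0,0,5]
After op 11 (/): stack=[25,17,0] mem=[0,0,0,5]
After op 12 (push 16): stack=[25,17,0,16] mem=[0,0,0,5]
After op 13 (STO M2): stack=[25,17,0] mem=[0,0,16,5]
After op 14 (swap): stack=[25,0,17] mem=[0,0,16,5]
After op 15 (-): stack=[25,-17] mem=[0,0,16,5]
After op 16 (push 12): stack=[25,-17,12] mem=[0,0,16,5]
After op 17 (/): stack=[25,-2] mem=[0,0,16,5]
After op 18 (push 5): stack=[25,-2,5] mem=[0,0,16,5]
After op 19 (STO M3): stack=[25,-2] mem=[0,0,16,5]
After op 20 (/): stack=[-13] mem=[0,0,16,5]
After op 21 (push 5): stack=[-13,5] mem=[0,0,16,5]
After op 22 (-): stack=[-18] mem=[0,0,16,5]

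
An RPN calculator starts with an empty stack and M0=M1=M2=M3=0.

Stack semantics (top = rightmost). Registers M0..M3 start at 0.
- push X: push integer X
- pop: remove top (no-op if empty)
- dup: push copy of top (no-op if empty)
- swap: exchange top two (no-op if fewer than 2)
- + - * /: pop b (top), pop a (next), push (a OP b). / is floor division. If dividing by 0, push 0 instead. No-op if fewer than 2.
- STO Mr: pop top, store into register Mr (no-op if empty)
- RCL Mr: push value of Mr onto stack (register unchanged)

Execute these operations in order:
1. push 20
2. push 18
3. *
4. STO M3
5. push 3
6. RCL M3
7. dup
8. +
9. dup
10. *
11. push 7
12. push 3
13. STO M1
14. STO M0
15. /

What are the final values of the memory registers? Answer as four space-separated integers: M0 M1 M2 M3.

Answer: 7 3 0 360

Derivation:
After op 1 (push 20): stack=[20] mem=[0,0,0,0]
After op 2 (push 18): stack=[20,18] mem=[0,0,0,0]
After op 3 (*): stack=[360] mem=[0,0,0,0]
After op 4 (STO M3): stack=[empty] mem=[0,0,0,360]
After op 5 (push 3): stack=[3] mem=[0,0,0,360]
After op 6 (RCL M3): stack=[3,360] mem=[0,0,0,360]
After op 7 (dup): stack=[3,360,360] mem=[0,0,0,360]
After op 8 (+): stack=[3,720] mem=[0,0,0,360]
After op 9 (dup): stack=[3,720,720] mem=[0,0,0,360]
After op 10 (*): stack=[3,518400] mem=[0,0,0,360]
After op 11 (push 7): stack=[3,518400,7] mem=[0,0,0,360]
After op 12 (push 3): stack=[3,518400,7,3] mem=[0,0,0,360]
After op 13 (STO M1): stack=[3,518400,7] mem=[0,3,0,360]
After op 14 (STO M0): stack=[3,518400] mem=[7,3,0,360]
After op 15 (/): stack=[0] mem=[7,3,0,360]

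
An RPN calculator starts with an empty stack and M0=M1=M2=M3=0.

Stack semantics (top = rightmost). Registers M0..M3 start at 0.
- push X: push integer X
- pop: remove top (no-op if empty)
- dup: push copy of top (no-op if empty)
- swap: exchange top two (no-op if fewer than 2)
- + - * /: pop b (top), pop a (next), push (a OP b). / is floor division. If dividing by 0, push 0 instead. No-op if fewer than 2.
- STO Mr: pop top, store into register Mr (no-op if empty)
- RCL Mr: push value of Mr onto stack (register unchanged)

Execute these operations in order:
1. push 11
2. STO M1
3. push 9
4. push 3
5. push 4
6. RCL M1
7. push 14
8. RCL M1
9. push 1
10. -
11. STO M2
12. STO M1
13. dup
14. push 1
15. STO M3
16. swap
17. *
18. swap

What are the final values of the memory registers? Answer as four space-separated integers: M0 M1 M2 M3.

Answer: 0 14 10 1

Derivation:
After op 1 (push 11): stack=[11] mem=[0,0,0,0]
After op 2 (STO M1): stack=[empty] mem=[0,11,0,0]
After op 3 (push 9): stack=[9] mem=[0,11,0,0]
After op 4 (push 3): stack=[9,3] mem=[0,11,0,0]
After op 5 (push 4): stack=[9,3,4] mem=[0,11,0,0]
After op 6 (RCL M1): stack=[9,3,4,11] mem=[0,11,0,0]
After op 7 (push 14): stack=[9,3,4,11,14] mem=[0,11,0,0]
After op 8 (RCL M1): stack=[9,3,4,11,14,11] mem=[0,11,0,0]
After op 9 (push 1): stack=[9,3,4,11,14,11,1] mem=[0,11,0,0]
After op 10 (-): stack=[9,3,4,11,14,10] mem=[0,11,0,0]
After op 11 (STO M2): stack=[9,3,4,11,14] mem=[0,11,10,0]
After op 12 (STO M1): stack=[9,3,4,11] mem=[0,14,10,0]
After op 13 (dup): stack=[9,3,4,11,11] mem=[0,14,10,0]
After op 14 (push 1): stack=[9,3,4,11,11,1] mem=[0,14,10,0]
After op 15 (STO M3): stack=[9,3,4,11,11] mem=[0,14,10,1]
After op 16 (swap): stack=[9,3,4,11,11] mem=[0,14,10,1]
After op 17 (*): stack=[9,3,4,121] mem=[0,14,10,1]
After op 18 (swap): stack=[9,3,121,4] mem=[0,14,10,1]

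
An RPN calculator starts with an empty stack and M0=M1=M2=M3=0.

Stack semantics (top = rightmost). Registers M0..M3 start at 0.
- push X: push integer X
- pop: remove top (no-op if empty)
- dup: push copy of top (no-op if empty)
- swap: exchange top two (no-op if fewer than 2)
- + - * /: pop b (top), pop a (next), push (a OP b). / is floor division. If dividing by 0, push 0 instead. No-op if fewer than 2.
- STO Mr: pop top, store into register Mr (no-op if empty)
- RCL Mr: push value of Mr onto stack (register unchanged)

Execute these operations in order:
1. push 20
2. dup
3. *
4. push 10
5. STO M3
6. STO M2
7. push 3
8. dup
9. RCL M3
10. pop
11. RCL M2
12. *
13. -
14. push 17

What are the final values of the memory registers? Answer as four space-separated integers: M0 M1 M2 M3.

Answer: 0 0 400 10

Derivation:
After op 1 (push 20): stack=[20] mem=[0,0,0,0]
After op 2 (dup): stack=[20,20] mem=[0,0,0,0]
After op 3 (*): stack=[400] mem=[0,0,0,0]
After op 4 (push 10): stack=[400,10] mem=[0,0,0,0]
After op 5 (STO M3): stack=[400] mem=[0,0,0,10]
After op 6 (STO M2): stack=[empty] mem=[0,0,400,10]
After op 7 (push 3): stack=[3] mem=[0,0,400,10]
After op 8 (dup): stack=[3,3] mem=[0,0,400,10]
After op 9 (RCL M3): stack=[3,3,10] mem=[0,0,400,10]
After op 10 (pop): stack=[3,3] mem=[0,0,400,10]
After op 11 (RCL M2): stack=[3,3,400] mem=[0,0,400,10]
After op 12 (*): stack=[3,1200] mem=[0,0,400,10]
After op 13 (-): stack=[-1197] mem=[0,0,400,10]
After op 14 (push 17): stack=[-1197,17] mem=[0,0,400,10]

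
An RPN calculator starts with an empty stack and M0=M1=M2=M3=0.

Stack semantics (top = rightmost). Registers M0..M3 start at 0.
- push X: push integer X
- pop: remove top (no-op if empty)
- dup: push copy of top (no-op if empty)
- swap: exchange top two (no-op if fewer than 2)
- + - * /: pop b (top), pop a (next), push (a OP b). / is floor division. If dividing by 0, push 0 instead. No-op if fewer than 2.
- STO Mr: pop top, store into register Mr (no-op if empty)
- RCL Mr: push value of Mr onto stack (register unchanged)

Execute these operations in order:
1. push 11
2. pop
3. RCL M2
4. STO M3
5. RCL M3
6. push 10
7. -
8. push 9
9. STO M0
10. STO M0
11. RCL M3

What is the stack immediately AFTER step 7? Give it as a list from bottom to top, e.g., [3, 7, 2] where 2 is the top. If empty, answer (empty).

After op 1 (push 11): stack=[11] mem=[0,0,0,0]
After op 2 (pop): stack=[empty] mem=[0,0,0,0]
After op 3 (RCL M2): stack=[0] mem=[0,0,0,0]
After op 4 (STO M3): stack=[empty] mem=[0,0,0,0]
After op 5 (RCL M3): stack=[0] mem=[0,0,0,0]
After op 6 (push 10): stack=[0,10] mem=[0,0,0,0]
After op 7 (-): stack=[-10] mem=[0,0,0,0]

[-10]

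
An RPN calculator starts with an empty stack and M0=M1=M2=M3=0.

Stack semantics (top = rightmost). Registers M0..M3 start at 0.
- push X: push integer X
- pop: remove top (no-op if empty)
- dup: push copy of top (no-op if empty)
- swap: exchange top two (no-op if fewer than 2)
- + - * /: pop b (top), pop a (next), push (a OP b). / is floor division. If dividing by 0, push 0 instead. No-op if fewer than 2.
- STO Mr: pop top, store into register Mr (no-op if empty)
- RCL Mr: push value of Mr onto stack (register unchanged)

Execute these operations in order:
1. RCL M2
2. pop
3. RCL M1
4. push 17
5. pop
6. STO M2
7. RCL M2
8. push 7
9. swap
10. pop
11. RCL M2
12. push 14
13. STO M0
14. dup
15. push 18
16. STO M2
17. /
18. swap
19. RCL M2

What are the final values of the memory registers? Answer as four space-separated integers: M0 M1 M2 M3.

Answer: 14 0 18 0

Derivation:
After op 1 (RCL M2): stack=[0] mem=[0,0,0,0]
After op 2 (pop): stack=[empty] mem=[0,0,0,0]
After op 3 (RCL M1): stack=[0] mem=[0,0,0,0]
After op 4 (push 17): stack=[0,17] mem=[0,0,0,0]
After op 5 (pop): stack=[0] mem=[0,0,0,0]
After op 6 (STO M2): stack=[empty] mem=[0,0,0,0]
After op 7 (RCL M2): stack=[0] mem=[0,0,0,0]
After op 8 (push 7): stack=[0,7] mem=[0,0,0,0]
After op 9 (swap): stack=[7,0] mem=[0,0,0,0]
After op 10 (pop): stack=[7] mem=[0,0,0,0]
After op 11 (RCL M2): stack=[7,0] mem=[0,0,0,0]
After op 12 (push 14): stack=[7,0,14] mem=[0,0,0,0]
After op 13 (STO M0): stack=[7,0] mem=[14,0,0,0]
After op 14 (dup): stack=[7,0,0] mem=[14,0,0,0]
After op 15 (push 18): stack=[7,0,0,18] mem=[14,0,0,0]
After op 16 (STO M2): stack=[7,0,0] mem=[14,0,18,0]
After op 17 (/): stack=[7,0] mem=[14,0,18,0]
After op 18 (swap): stack=[0,7] mem=[14,0,18,0]
After op 19 (RCL M2): stack=[0,7,18] mem=[14,0,18,0]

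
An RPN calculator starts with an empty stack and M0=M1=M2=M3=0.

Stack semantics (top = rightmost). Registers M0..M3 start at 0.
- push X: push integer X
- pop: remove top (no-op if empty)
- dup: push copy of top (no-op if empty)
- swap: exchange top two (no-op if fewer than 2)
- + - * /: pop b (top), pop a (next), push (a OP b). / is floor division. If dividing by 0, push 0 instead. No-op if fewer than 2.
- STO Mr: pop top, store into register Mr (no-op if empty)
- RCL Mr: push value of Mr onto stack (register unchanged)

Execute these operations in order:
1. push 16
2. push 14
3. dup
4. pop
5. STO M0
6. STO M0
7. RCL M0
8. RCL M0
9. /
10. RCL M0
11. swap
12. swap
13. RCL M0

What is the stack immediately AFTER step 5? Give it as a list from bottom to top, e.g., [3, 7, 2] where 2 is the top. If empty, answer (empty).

After op 1 (push 16): stack=[16] mem=[0,0,0,0]
After op 2 (push 14): stack=[16,14] mem=[0,0,0,0]
After op 3 (dup): stack=[16,14,14] mem=[0,0,0,0]
After op 4 (pop): stack=[16,14] mem=[0,0,0,0]
After op 5 (STO M0): stack=[16] mem=[14,0,0,0]

[16]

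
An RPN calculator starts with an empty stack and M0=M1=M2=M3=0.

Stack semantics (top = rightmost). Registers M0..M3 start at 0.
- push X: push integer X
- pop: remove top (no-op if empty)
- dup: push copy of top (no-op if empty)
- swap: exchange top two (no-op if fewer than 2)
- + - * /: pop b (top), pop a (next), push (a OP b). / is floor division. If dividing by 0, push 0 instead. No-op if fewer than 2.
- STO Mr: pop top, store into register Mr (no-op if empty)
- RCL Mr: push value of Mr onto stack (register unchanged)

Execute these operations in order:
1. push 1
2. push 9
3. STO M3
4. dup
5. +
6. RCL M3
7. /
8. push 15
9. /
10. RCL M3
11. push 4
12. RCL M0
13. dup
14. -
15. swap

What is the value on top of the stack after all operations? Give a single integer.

Answer: 4

Derivation:
After op 1 (push 1): stack=[1] mem=[0,0,0,0]
After op 2 (push 9): stack=[1,9] mem=[0,0,0,0]
After op 3 (STO M3): stack=[1] mem=[0,0,0,9]
After op 4 (dup): stack=[1,1] mem=[0,0,0,9]
After op 5 (+): stack=[2] mem=[0,0,0,9]
After op 6 (RCL M3): stack=[2,9] mem=[0,0,0,9]
After op 7 (/): stack=[0] mem=[0,0,0,9]
After op 8 (push 15): stack=[0,15] mem=[0,0,0,9]
After op 9 (/): stack=[0] mem=[0,0,0,9]
After op 10 (RCL M3): stack=[0,9] mem=[0,0,0,9]
After op 11 (push 4): stack=[0,9,4] mem=[0,0,0,9]
After op 12 (RCL M0): stack=[0,9,4,0] mem=[0,0,0,9]
After op 13 (dup): stack=[0,9,4,0,0] mem=[0,0,0,9]
After op 14 (-): stack=[0,9,4,0] mem=[0,0,0,9]
After op 15 (swap): stack=[0,9,0,4] mem=[0,0,0,9]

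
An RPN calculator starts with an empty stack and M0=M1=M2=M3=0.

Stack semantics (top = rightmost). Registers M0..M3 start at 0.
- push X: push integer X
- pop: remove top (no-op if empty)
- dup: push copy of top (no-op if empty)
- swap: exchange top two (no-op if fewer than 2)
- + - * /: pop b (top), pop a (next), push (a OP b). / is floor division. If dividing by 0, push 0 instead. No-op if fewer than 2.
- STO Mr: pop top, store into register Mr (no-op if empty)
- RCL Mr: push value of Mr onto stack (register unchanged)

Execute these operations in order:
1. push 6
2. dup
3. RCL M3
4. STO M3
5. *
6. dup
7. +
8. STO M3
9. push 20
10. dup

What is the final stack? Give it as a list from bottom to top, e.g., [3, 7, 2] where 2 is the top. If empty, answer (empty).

After op 1 (push 6): stack=[6] mem=[0,0,0,0]
After op 2 (dup): stack=[6,6] mem=[0,0,0,0]
After op 3 (RCL M3): stack=[6,6,0] mem=[0,0,0,0]
After op 4 (STO M3): stack=[6,6] mem=[0,0,0,0]
After op 5 (*): stack=[36] mem=[0,0,0,0]
After op 6 (dup): stack=[36,36] mem=[0,0,0,0]
After op 7 (+): stack=[72] mem=[0,0,0,0]
After op 8 (STO M3): stack=[empty] mem=[0,0,0,72]
After op 9 (push 20): stack=[20] mem=[0,0,0,72]
After op 10 (dup): stack=[20,20] mem=[0,0,0,72]

Answer: [20, 20]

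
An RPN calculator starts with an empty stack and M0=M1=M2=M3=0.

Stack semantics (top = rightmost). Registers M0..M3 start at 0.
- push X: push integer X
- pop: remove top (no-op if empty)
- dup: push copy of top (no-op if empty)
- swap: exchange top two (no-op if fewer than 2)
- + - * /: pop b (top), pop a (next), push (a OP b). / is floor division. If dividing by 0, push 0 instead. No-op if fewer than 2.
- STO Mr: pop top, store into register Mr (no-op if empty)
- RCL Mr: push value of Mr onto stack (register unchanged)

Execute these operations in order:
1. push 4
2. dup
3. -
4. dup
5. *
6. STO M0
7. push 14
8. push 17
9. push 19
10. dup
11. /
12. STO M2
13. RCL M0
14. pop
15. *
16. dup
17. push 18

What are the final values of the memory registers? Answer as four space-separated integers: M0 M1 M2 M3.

Answer: 0 0 1 0

Derivation:
After op 1 (push 4): stack=[4] mem=[0,0,0,0]
After op 2 (dup): stack=[4,4] mem=[0,0,0,0]
After op 3 (-): stack=[0] mem=[0,0,0,0]
After op 4 (dup): stack=[0,0] mem=[0,0,0,0]
After op 5 (*): stack=[0] mem=[0,0,0,0]
After op 6 (STO M0): stack=[empty] mem=[0,0,0,0]
After op 7 (push 14): stack=[14] mem=[0,0,0,0]
After op 8 (push 17): stack=[14,17] mem=[0,0,0,0]
After op 9 (push 19): stack=[14,17,19] mem=[0,0,0,0]
After op 10 (dup): stack=[14,17,19,19] mem=[0,0,0,0]
After op 11 (/): stack=[14,17,1] mem=[0,0,0,0]
After op 12 (STO M2): stack=[14,17] mem=[0,0,1,0]
After op 13 (RCL M0): stack=[14,17,0] mem=[0,0,1,0]
After op 14 (pop): stack=[14,17] mem=[0,0,1,0]
After op 15 (*): stack=[238] mem=[0,0,1,0]
After op 16 (dup): stack=[238,238] mem=[0,0,1,0]
After op 17 (push 18): stack=[238,238,18] mem=[0,0,1,0]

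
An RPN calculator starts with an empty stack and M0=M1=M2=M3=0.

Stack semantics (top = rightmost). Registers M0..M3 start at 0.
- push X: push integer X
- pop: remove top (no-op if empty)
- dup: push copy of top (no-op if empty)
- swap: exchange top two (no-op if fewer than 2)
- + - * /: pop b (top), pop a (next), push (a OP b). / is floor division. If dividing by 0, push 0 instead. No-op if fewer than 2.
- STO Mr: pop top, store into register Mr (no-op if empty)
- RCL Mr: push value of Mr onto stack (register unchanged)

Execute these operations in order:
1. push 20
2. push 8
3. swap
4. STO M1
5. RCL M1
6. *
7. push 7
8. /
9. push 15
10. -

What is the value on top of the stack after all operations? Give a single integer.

Answer: 7

Derivation:
After op 1 (push 20): stack=[20] mem=[0,0,0,0]
After op 2 (push 8): stack=[20,8] mem=[0,0,0,0]
After op 3 (swap): stack=[8,20] mem=[0,0,0,0]
After op 4 (STO M1): stack=[8] mem=[0,20,0,0]
After op 5 (RCL M1): stack=[8,20] mem=[0,20,0,0]
After op 6 (*): stack=[160] mem=[0,20,0,0]
After op 7 (push 7): stack=[160,7] mem=[0,20,0,0]
After op 8 (/): stack=[22] mem=[0,20,0,0]
After op 9 (push 15): stack=[22,15] mem=[0,20,0,0]
After op 10 (-): stack=[7] mem=[0,20,0,0]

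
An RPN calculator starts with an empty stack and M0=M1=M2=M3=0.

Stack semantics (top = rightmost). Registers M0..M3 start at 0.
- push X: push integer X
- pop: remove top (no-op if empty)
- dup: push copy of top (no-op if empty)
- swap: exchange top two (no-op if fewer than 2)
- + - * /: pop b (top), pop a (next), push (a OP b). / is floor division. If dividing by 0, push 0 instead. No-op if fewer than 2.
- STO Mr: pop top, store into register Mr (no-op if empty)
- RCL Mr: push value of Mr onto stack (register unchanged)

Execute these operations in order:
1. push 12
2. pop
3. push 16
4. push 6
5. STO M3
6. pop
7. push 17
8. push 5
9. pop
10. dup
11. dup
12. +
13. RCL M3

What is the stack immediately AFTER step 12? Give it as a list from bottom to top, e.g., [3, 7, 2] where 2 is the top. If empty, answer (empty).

After op 1 (push 12): stack=[12] mem=[0,0,0,0]
After op 2 (pop): stack=[empty] mem=[0,0,0,0]
After op 3 (push 16): stack=[16] mem=[0,0,0,0]
After op 4 (push 6): stack=[16,6] mem=[0,0,0,0]
After op 5 (STO M3): stack=[16] mem=[0,0,0,6]
After op 6 (pop): stack=[empty] mem=[0,0,0,6]
After op 7 (push 17): stack=[17] mem=[0,0,0,6]
After op 8 (push 5): stack=[17,5] mem=[0,0,0,6]
After op 9 (pop): stack=[17] mem=[0,0,0,6]
After op 10 (dup): stack=[17,17] mem=[0,0,0,6]
After op 11 (dup): stack=[17,17,17] mem=[0,0,0,6]
After op 12 (+): stack=[17,34] mem=[0,0,0,6]

[17, 34]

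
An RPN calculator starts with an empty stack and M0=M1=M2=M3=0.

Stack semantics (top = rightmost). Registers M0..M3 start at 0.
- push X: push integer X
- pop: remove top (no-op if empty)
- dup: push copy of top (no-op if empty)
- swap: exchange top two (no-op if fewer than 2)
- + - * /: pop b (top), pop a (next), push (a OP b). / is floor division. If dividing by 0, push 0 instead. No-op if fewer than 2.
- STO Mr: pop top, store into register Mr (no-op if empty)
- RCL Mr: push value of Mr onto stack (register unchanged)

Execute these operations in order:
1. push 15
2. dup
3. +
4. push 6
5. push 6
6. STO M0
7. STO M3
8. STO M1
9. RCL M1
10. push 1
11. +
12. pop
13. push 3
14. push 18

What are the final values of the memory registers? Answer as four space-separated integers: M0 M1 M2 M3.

Answer: 6 30 0 6

Derivation:
After op 1 (push 15): stack=[15] mem=[0,0,0,0]
After op 2 (dup): stack=[15,15] mem=[0,0,0,0]
After op 3 (+): stack=[30] mem=[0,0,0,0]
After op 4 (push 6): stack=[30,6] mem=[0,0,0,0]
After op 5 (push 6): stack=[30,6,6] mem=[0,0,0,0]
After op 6 (STO M0): stack=[30,6] mem=[6,0,0,0]
After op 7 (STO M3): stack=[30] mem=[6,0,0,6]
After op 8 (STO M1): stack=[empty] mem=[6,30,0,6]
After op 9 (RCL M1): stack=[30] mem=[6,30,0,6]
After op 10 (push 1): stack=[30,1] mem=[6,30,0,6]
After op 11 (+): stack=[31] mem=[6,30,0,6]
After op 12 (pop): stack=[empty] mem=[6,30,0,6]
After op 13 (push 3): stack=[3] mem=[6,30,0,6]
After op 14 (push 18): stack=[3,18] mem=[6,30,0,6]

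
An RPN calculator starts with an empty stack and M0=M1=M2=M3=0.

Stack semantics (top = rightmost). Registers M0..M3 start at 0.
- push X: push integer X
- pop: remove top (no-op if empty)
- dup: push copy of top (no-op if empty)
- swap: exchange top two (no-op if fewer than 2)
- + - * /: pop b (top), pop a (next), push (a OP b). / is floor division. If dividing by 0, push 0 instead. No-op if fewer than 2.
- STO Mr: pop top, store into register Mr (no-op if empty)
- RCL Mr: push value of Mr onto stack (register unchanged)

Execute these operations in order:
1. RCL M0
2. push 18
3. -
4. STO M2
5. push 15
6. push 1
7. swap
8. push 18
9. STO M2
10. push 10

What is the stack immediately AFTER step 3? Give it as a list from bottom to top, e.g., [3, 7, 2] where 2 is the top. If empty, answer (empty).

After op 1 (RCL M0): stack=[0] mem=[0,0,0,0]
After op 2 (push 18): stack=[0,18] mem=[0,0,0,0]
After op 3 (-): stack=[-18] mem=[0,0,0,0]

[-18]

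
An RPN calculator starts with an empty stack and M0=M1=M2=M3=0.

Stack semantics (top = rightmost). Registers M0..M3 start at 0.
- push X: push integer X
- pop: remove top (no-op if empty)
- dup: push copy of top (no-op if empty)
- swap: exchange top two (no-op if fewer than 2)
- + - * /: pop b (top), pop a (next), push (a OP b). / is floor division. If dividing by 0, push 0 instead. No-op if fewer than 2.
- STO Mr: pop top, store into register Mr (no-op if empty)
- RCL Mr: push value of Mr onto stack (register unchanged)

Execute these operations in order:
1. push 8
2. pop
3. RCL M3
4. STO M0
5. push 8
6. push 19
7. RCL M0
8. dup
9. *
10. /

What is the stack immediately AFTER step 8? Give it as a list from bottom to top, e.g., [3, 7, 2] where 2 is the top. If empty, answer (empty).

After op 1 (push 8): stack=[8] mem=[0,0,0,0]
After op 2 (pop): stack=[empty] mem=[0,0,0,0]
After op 3 (RCL M3): stack=[0] mem=[0,0,0,0]
After op 4 (STO M0): stack=[empty] mem=[0,0,0,0]
After op 5 (push 8): stack=[8] mem=[0,0,0,0]
After op 6 (push 19): stack=[8,19] mem=[0,0,0,0]
After op 7 (RCL M0): stack=[8,19,0] mem=[0,0,0,0]
After op 8 (dup): stack=[8,19,0,0] mem=[0,0,0,0]

[8, 19, 0, 0]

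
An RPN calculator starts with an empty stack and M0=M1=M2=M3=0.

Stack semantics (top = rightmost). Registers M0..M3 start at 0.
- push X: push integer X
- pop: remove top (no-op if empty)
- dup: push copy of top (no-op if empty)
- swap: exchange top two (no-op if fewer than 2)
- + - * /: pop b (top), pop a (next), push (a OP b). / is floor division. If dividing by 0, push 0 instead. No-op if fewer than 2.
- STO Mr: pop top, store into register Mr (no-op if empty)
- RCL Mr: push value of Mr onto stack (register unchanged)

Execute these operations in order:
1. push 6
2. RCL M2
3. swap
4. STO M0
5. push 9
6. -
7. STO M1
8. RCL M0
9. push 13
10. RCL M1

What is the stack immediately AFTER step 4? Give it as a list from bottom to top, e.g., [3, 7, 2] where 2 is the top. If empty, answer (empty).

After op 1 (push 6): stack=[6] mem=[0,0,0,0]
After op 2 (RCL M2): stack=[6,0] mem=[0,0,0,0]
After op 3 (swap): stack=[0,6] mem=[0,0,0,0]
After op 4 (STO M0): stack=[0] mem=[6,0,0,0]

[0]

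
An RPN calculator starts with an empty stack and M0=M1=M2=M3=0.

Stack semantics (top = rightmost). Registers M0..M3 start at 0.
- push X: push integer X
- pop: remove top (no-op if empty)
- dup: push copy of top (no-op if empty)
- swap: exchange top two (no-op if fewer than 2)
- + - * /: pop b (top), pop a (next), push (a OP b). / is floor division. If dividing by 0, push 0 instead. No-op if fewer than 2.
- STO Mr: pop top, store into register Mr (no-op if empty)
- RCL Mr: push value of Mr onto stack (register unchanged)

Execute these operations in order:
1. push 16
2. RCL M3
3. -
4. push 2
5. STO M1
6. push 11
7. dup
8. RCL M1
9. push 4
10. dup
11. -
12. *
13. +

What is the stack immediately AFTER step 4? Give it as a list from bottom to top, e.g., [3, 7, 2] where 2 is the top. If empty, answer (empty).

After op 1 (push 16): stack=[16] mem=[0,0,0,0]
After op 2 (RCL M3): stack=[16,0] mem=[0,0,0,0]
After op 3 (-): stack=[16] mem=[0,0,0,0]
After op 4 (push 2): stack=[16,2] mem=[0,0,0,0]

[16, 2]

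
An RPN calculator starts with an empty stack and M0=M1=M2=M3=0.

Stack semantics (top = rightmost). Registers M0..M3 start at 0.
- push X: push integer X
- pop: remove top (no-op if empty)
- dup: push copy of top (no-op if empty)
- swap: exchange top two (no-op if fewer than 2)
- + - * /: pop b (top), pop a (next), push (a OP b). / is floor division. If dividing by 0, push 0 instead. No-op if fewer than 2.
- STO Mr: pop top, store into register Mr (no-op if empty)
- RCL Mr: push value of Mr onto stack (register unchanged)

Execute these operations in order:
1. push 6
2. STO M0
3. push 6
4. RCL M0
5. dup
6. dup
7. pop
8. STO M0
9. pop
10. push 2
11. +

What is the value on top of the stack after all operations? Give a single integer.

Answer: 8

Derivation:
After op 1 (push 6): stack=[6] mem=[0,0,0,0]
After op 2 (STO M0): stack=[empty] mem=[6,0,0,0]
After op 3 (push 6): stack=[6] mem=[6,0,0,0]
After op 4 (RCL M0): stack=[6,6] mem=[6,0,0,0]
After op 5 (dup): stack=[6,6,6] mem=[6,0,0,0]
After op 6 (dup): stack=[6,6,6,6] mem=[6,0,0,0]
After op 7 (pop): stack=[6,6,6] mem=[6,0,0,0]
After op 8 (STO M0): stack=[6,6] mem=[6,0,0,0]
After op 9 (pop): stack=[6] mem=[6,0,0,0]
After op 10 (push 2): stack=[6,2] mem=[6,0,0,0]
After op 11 (+): stack=[8] mem=[6,0,0,0]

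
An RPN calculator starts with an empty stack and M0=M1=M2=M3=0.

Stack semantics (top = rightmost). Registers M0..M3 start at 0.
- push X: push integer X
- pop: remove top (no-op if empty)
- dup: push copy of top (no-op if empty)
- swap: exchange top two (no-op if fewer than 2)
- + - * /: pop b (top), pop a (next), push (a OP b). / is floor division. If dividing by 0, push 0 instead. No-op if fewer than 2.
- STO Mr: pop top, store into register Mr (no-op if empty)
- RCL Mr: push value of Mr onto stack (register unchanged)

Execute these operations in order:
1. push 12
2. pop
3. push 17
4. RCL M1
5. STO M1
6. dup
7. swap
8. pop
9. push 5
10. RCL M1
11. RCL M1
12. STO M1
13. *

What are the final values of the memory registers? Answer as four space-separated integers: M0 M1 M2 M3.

Answer: 0 0 0 0

Derivation:
After op 1 (push 12): stack=[12] mem=[0,0,0,0]
After op 2 (pop): stack=[empty] mem=[0,0,0,0]
After op 3 (push 17): stack=[17] mem=[0,0,0,0]
After op 4 (RCL M1): stack=[17,0] mem=[0,0,0,0]
After op 5 (STO M1): stack=[17] mem=[0,0,0,0]
After op 6 (dup): stack=[17,17] mem=[0,0,0,0]
After op 7 (swap): stack=[17,17] mem=[0,0,0,0]
After op 8 (pop): stack=[17] mem=[0,0,0,0]
After op 9 (push 5): stack=[17,5] mem=[0,0,0,0]
After op 10 (RCL M1): stack=[17,5,0] mem=[0,0,0,0]
After op 11 (RCL M1): stack=[17,5,0,0] mem=[0,0,0,0]
After op 12 (STO M1): stack=[17,5,0] mem=[0,0,0,0]
After op 13 (*): stack=[17,0] mem=[0,0,0,0]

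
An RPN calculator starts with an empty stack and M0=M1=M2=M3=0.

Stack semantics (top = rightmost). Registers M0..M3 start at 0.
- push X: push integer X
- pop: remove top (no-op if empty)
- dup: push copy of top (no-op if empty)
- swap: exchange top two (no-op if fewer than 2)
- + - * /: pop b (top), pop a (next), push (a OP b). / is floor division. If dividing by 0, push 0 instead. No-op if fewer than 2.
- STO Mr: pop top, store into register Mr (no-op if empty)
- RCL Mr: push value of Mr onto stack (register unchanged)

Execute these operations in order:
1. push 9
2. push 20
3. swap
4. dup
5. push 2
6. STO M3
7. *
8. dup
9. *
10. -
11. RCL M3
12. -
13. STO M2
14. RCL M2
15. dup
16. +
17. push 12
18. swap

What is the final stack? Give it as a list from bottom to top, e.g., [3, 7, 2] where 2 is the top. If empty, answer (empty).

Answer: [12, -13086]

Derivation:
After op 1 (push 9): stack=[9] mem=[0,0,0,0]
After op 2 (push 20): stack=[9,20] mem=[0,0,0,0]
After op 3 (swap): stack=[20,9] mem=[0,0,0,0]
After op 4 (dup): stack=[20,9,9] mem=[0,0,0,0]
After op 5 (push 2): stack=[20,9,9,2] mem=[0,0,0,0]
After op 6 (STO M3): stack=[20,9,9] mem=[0,0,0,2]
After op 7 (*): stack=[20,81] mem=[0,0,0,2]
After op 8 (dup): stack=[20,81,81] mem=[0,0,0,2]
After op 9 (*): stack=[20,6561] mem=[0,0,0,2]
After op 10 (-): stack=[-6541] mem=[0,0,0,2]
After op 11 (RCL M3): stack=[-6541,2] mem=[0,0,0,2]
After op 12 (-): stack=[-6543] mem=[0,0,0,2]
After op 13 (STO M2): stack=[empty] mem=[0,0,-6543,2]
After op 14 (RCL M2): stack=[-6543] mem=[0,0,-6543,2]
After op 15 (dup): stack=[-6543,-6543] mem=[0,0,-6543,2]
After op 16 (+): stack=[-13086] mem=[0,0,-6543,2]
After op 17 (push 12): stack=[-13086,12] mem=[0,0,-6543,2]
After op 18 (swap): stack=[12,-13086] mem=[0,0,-6543,2]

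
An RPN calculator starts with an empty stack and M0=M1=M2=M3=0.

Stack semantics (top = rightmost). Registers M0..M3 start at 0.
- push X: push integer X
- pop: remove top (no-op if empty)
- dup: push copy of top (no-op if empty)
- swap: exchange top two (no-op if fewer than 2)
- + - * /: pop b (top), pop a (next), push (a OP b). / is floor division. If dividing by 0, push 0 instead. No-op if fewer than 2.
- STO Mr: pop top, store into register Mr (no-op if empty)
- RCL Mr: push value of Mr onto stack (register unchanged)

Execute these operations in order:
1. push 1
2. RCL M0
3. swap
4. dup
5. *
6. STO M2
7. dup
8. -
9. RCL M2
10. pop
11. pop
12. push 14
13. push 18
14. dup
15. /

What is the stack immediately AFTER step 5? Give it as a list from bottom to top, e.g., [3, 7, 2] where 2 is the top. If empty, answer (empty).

After op 1 (push 1): stack=[1] mem=[0,0,0,0]
After op 2 (RCL M0): stack=[1,0] mem=[0,0,0,0]
After op 3 (swap): stack=[0,1] mem=[0,0,0,0]
After op 4 (dup): stack=[0,1,1] mem=[0,0,0,0]
After op 5 (*): stack=[0,1] mem=[0,0,0,0]

[0, 1]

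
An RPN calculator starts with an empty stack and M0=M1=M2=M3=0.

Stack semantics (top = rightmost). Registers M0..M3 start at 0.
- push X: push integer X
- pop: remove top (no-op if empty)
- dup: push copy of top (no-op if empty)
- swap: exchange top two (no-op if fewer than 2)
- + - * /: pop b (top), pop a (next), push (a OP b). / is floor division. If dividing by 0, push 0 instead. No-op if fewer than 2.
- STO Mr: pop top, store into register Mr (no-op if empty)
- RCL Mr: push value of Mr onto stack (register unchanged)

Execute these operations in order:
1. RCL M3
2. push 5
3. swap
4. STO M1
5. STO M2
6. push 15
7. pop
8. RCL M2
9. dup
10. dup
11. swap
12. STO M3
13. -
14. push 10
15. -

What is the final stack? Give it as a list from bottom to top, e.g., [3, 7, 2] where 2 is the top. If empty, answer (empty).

After op 1 (RCL M3): stack=[0] mem=[0,0,0,0]
After op 2 (push 5): stack=[0,5] mem=[0,0,0,0]
After op 3 (swap): stack=[5,0] mem=[0,0,0,0]
After op 4 (STO M1): stack=[5] mem=[0,0,0,0]
After op 5 (STO M2): stack=[empty] mem=[0,0,5,0]
After op 6 (push 15): stack=[15] mem=[0,0,5,0]
After op 7 (pop): stack=[empty] mem=[0,0,5,0]
After op 8 (RCL M2): stack=[5] mem=[0,0,5,0]
After op 9 (dup): stack=[5,5] mem=[0,0,5,0]
After op 10 (dup): stack=[5,5,5] mem=[0,0,5,0]
After op 11 (swap): stack=[5,5,5] mem=[0,0,5,0]
After op 12 (STO M3): stack=[5,5] mem=[0,0,5,5]
After op 13 (-): stack=[0] mem=[0,0,5,5]
After op 14 (push 10): stack=[0,10] mem=[0,0,5,5]
After op 15 (-): stack=[-10] mem=[0,0,5,5]

Answer: [-10]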